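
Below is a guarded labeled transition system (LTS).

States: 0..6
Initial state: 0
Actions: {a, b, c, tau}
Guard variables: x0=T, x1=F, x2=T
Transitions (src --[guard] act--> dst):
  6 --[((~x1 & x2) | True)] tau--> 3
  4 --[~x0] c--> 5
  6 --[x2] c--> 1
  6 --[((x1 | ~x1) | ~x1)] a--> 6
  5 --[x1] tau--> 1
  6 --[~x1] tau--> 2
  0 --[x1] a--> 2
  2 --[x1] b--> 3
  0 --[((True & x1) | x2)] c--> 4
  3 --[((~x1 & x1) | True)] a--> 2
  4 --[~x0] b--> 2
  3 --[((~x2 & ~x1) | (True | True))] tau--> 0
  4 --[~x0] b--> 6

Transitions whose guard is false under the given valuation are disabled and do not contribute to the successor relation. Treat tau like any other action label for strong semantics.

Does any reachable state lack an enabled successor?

R = {0,4}
  0: c→4  [1 out]
  4: ∅  [STUCK]
trace reaching 4: c

Answer: DEADLOCK at state 4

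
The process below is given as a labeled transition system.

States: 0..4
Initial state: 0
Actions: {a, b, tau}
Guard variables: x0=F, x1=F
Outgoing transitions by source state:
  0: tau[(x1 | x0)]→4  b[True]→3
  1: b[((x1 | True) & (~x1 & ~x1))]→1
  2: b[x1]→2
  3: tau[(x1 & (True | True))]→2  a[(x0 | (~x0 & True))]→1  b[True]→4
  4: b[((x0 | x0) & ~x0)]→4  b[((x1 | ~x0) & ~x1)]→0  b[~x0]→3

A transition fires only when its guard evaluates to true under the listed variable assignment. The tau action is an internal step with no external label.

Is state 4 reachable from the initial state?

6 transition(s) survive guard evaluation.
L0 = {0}
L1 = {3}  total {0,3}
L2 = {1,4}  total {0,1,3,4}
Reach set: {0,1,3,4}
Path to 4: b·b

Answer: REACHABLE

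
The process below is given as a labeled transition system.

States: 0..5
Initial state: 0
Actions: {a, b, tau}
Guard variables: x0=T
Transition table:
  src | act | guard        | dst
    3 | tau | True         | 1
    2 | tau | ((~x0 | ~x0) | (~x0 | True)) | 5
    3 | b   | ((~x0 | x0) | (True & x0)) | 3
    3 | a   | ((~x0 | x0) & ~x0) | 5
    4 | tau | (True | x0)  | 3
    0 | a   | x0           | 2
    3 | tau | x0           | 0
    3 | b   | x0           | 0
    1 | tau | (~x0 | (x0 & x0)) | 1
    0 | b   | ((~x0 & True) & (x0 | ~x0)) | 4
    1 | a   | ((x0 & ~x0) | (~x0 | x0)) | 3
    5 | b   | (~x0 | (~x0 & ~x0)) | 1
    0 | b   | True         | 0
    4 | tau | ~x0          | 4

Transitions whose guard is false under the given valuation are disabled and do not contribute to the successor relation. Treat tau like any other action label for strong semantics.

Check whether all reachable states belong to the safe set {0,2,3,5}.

Safe = {0,2,3,5}
Reach set: {0,2,5}
  0: ok
  2: ok
  5: ok

Answer: INVARIANT HOLDS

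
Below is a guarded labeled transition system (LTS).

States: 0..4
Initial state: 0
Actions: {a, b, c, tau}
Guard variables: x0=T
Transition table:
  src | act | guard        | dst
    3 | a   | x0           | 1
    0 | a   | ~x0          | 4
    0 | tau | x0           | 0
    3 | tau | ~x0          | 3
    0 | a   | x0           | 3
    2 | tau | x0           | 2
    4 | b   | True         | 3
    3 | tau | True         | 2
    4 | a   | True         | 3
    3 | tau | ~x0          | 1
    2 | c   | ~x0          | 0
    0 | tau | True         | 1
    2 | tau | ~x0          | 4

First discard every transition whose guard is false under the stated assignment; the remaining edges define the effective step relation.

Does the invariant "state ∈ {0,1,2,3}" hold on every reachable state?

Safe = {0,1,2,3}
Reachable = {0,1,2,3}
  0: ok
  1: ok
  2: ok
  3: ok

Answer: INVARIANT HOLDS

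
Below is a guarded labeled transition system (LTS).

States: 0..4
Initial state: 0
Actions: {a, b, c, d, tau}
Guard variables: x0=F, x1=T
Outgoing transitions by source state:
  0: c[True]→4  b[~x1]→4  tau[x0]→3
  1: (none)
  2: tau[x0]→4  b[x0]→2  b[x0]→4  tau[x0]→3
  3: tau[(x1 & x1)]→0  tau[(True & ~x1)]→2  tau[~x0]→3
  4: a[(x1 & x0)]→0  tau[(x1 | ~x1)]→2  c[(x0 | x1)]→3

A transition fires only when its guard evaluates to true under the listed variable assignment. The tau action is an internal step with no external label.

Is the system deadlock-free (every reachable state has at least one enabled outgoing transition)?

Answer: DEADLOCK at state 2

Working:
Reach set: {0,2,3,4}
  0: c→4  [deg 1]
  2: ∅  [no exit]
  3: tau→0  tau→3  [deg 2]
  4: c→3  tau→2  [deg 2]
witness 2: c·tau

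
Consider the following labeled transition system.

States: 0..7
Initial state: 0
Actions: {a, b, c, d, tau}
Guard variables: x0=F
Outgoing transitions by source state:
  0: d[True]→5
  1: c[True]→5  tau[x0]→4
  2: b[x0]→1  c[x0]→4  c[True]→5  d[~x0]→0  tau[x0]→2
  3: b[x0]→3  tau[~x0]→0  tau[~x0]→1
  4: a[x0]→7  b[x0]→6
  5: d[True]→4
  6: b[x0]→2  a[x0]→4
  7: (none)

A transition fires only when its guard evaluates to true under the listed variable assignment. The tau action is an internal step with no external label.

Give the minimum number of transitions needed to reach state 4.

Breadth-first toward 4:
  L0 = {0}
  L1 = {5}
  L2 = {4}
first hit 4 at d=2 via d·d

Answer: 2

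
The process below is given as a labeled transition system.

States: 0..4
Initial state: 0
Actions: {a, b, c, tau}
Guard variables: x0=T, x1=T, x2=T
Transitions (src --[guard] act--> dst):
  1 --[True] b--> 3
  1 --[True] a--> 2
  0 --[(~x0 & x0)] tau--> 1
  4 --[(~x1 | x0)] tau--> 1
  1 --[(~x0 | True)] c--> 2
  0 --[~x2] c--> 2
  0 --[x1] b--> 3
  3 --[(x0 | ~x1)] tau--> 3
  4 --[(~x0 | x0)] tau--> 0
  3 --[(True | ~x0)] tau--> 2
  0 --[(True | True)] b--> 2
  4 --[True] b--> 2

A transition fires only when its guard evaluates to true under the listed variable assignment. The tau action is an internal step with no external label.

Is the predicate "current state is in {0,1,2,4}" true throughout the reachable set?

Answer: INVARIANT VIOLATED at state 3

Trace:
Allowed set {0,1,2,4}
R = {0,2,3}
  0: safe
  2: safe
  3: outside
witness against invariant: b → 3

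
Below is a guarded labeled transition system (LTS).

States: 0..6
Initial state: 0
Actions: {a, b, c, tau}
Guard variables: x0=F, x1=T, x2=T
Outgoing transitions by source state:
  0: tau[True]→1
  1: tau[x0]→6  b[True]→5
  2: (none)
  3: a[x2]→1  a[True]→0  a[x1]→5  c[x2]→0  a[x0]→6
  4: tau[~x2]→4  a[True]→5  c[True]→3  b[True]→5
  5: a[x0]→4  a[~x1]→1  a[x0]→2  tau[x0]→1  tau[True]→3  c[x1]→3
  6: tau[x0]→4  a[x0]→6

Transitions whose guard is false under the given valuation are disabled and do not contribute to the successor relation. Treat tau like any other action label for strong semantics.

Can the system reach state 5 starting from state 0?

Guard filter leaves 11 enabled edge(s).
depth 0: {0}
depth 1: {1}  now seen {0,1}
depth 2: {5}  now seen {0,1,5}
depth 3: {3}  now seen {0,1,3,5}
Reach set: {0,1,3,5}
trace reaching 5: tau·b

Answer: REACHABLE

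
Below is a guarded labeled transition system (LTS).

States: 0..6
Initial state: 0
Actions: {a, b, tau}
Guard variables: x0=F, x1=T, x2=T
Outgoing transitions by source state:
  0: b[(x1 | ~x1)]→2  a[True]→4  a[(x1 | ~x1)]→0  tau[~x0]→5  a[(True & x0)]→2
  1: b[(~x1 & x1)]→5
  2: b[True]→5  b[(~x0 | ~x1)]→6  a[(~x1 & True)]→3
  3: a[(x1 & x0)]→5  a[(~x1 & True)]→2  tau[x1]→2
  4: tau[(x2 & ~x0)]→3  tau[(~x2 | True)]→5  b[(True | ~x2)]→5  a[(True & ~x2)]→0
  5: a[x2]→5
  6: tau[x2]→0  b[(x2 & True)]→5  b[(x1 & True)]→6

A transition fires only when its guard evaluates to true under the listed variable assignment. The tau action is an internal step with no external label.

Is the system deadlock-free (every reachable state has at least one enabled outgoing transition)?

Reachable = {0,2,3,4,5,6}
  0: a→0  a→4  b→2  tau→5  [deg 4]
  2: b→5  b→6  [deg 2]
  3: tau→2  [deg 1]
  4: b→5  tau→3  tau→5  [deg 3]
  5: a→5  [deg 1]
  6: b→5  b→6  tau→0  [deg 3]

Answer: DEADLOCK-FREE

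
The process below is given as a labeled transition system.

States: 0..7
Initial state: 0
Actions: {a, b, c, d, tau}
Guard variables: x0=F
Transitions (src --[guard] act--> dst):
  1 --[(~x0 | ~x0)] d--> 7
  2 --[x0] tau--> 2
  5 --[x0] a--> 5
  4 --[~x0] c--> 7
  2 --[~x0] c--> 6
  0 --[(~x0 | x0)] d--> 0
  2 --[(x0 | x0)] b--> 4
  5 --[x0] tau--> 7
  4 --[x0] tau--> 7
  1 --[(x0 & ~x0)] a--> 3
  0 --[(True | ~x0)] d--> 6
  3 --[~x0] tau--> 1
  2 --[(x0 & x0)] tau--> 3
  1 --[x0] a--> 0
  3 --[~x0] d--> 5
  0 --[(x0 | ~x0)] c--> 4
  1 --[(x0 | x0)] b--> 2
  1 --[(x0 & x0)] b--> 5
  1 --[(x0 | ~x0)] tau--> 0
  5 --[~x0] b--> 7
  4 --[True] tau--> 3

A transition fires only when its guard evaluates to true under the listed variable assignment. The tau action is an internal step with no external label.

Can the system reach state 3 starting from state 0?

After dropping false guards: 11 live edges.
L0 = {0}
L1 = {4,6}  total {0,4,6}
L2 = {3,7}  total {0,3,4,6,7}
L3 = {1,5}  total {0,1,3,4,5,6,7}
Reach set: {0,1,3,4,5,6,7}
Path to 3: c·tau

Answer: REACHABLE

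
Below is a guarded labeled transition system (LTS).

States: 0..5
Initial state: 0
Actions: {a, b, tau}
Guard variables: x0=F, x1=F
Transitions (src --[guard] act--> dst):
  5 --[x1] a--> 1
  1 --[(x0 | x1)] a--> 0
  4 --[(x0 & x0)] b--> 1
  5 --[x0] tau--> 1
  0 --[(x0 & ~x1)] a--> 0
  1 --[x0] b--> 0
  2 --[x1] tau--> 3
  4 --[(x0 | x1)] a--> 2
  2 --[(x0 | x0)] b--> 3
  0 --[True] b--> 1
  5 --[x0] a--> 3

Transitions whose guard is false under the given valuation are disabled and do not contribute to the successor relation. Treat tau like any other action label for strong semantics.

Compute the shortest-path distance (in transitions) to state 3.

Answer: UNREACHABLE

Working:
Layered search for 3:
  Layer 0: {0}
  Layer 1: {1}
3 never appears.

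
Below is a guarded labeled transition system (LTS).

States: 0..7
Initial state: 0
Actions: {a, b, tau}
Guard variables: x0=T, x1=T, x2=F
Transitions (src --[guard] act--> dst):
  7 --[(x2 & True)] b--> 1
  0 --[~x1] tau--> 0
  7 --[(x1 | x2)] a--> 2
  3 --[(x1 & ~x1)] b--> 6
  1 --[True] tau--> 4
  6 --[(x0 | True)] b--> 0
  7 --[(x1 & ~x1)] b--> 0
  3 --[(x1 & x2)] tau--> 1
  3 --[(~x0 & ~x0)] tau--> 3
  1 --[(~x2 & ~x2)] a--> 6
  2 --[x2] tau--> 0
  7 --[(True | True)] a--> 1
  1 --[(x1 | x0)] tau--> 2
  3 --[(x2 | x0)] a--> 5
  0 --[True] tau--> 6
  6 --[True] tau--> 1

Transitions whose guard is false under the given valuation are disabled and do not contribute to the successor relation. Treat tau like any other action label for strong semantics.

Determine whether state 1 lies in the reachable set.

After dropping false guards: 9 live edges.
Layer 0: {0}
Layer 1: {6}  cumulative {0,6}
Layer 2: {1}  cumulative {0,1,6}
Layer 3: {2,4}  cumulative {0,1,2,4,6}
Reachable = {0,1,2,4,6}
witness 1: tau·tau

Answer: REACHABLE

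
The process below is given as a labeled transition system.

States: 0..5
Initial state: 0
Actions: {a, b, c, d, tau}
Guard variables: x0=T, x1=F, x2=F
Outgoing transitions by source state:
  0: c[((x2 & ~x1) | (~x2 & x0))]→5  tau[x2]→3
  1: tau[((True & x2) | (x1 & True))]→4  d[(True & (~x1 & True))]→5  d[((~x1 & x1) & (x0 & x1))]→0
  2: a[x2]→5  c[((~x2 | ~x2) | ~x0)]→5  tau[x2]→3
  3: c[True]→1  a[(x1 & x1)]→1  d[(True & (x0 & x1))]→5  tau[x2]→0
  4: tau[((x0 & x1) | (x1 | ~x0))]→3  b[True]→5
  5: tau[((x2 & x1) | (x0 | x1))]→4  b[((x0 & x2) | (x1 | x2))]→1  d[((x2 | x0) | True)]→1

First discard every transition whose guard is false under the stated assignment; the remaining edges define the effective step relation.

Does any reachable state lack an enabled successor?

Answer: DEADLOCK-FREE

Working:
Reach set: {0,1,4,5}
  0: c→5  [deg 1]
  1: d→5  [deg 1]
  4: b→5  [deg 1]
  5: d→1  tau→4  [deg 2]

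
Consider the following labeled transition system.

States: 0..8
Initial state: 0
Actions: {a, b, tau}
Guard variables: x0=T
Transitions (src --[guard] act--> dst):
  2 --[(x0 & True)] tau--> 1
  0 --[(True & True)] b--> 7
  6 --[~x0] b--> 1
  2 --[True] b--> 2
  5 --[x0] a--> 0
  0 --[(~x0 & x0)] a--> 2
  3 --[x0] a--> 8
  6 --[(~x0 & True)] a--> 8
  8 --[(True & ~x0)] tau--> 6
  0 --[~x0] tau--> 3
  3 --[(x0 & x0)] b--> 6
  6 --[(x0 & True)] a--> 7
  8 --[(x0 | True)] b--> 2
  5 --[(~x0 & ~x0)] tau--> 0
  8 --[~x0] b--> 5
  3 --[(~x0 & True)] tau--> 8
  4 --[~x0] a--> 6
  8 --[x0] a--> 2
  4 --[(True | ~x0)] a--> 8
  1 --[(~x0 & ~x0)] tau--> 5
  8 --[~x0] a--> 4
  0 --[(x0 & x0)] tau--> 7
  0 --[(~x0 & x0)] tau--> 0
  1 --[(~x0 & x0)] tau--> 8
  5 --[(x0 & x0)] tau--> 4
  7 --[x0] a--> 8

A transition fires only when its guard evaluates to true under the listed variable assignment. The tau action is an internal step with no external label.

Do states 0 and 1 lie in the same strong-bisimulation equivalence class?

Answer: NOT BISIMILAR

Analysis:
Bisimulation quotient by refinement:
  round 0: {{0,1,2,3,4,5,6,7,8}}
  round 1: {{0,2},{1},{3,8},{4,6,7},{5}}
  round 2: {{0},{1},{2},{3},{4,7},{5},{6},{8}}
Fixed point at round 3; 8 class(es).
0∈{0}, 1∈{1}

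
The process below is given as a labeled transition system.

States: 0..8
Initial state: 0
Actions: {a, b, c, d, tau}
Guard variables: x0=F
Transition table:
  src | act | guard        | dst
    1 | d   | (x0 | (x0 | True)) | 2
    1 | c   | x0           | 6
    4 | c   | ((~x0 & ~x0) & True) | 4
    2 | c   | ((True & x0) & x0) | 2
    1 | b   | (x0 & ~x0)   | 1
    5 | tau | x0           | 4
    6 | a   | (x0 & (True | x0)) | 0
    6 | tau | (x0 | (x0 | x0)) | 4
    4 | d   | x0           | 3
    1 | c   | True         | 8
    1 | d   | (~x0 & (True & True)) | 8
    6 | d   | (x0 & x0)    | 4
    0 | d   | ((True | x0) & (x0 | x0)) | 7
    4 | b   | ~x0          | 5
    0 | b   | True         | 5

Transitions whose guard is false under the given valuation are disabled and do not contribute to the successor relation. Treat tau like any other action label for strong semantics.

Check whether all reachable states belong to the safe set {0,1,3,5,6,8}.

Answer: INVARIANT HOLDS

Analysis:
Inv-set: {0,1,3,5,6,8}
Reach set: {0,5}
  0: ok
  5: ok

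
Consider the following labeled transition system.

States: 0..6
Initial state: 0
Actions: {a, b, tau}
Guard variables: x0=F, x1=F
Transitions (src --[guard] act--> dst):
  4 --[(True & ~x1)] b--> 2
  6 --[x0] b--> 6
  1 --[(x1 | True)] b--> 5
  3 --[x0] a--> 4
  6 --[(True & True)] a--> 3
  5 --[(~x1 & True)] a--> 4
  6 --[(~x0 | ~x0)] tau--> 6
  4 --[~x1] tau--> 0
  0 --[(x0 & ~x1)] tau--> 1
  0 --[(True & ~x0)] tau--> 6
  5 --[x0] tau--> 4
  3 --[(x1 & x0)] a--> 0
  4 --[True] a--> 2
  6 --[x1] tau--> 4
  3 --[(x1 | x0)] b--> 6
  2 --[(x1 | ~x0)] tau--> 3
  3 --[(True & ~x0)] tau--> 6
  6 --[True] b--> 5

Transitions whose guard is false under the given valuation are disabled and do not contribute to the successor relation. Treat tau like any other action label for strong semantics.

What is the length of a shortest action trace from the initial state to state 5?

Answer: 2

Trace:
Layered search for 5:
  Layer 0: {0}
  Layer 1: {6}
  Layer 2: {3,5}
first hit 5 at d=2 via tau·b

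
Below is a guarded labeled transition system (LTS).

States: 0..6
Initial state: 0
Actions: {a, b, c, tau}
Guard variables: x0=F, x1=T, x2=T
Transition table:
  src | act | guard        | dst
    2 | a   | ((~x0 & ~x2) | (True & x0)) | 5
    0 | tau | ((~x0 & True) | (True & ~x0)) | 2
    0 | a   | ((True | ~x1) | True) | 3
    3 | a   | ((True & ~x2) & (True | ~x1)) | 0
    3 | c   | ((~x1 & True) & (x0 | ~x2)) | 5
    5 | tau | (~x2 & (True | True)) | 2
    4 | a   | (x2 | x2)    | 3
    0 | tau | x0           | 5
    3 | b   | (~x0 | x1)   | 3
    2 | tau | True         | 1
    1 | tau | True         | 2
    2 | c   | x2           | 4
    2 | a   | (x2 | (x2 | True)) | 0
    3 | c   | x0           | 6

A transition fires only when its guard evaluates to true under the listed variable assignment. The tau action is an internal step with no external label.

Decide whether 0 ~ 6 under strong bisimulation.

Answer: NOT BISIMILAR

Analysis:
Compute ~ classes (split until stable):
  P[0] = {{0,1,2,3,4,5,6}}
  P[1] = {{0},{1},{2},{3},{4},{5,6}}
Fixed point at round 2; 6 class(es).
[0]={0}  [6]={5,6}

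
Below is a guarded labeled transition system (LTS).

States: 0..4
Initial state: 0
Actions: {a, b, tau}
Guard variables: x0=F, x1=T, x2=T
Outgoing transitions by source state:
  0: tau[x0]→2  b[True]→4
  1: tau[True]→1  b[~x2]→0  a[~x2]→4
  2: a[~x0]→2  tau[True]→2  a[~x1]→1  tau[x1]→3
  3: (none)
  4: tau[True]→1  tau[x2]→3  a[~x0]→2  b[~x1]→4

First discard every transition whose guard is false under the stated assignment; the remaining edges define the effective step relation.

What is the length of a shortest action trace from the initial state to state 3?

Breadth-first toward 3:
  L0 = {0}
  L1 = {4}
  L2 = {1,2,3}
first hit 3 at d=2 via b·tau

Answer: 2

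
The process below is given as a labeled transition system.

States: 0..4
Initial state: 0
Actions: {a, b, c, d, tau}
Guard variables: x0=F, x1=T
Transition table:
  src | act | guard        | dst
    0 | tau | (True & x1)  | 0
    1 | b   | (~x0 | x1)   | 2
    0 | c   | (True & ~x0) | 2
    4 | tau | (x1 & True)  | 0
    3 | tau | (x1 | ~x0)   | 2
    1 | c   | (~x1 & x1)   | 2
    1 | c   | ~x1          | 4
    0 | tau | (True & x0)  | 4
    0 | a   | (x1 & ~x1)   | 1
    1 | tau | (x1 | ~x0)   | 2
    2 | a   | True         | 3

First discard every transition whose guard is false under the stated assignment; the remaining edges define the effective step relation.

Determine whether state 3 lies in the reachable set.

After dropping false guards: 7 live edges.
depth 0: {0}
depth 1: {2}  total {0,2}
depth 2: {3}  total {0,2,3}
Reachable = {0,2,3}
witness 3: c·a

Answer: REACHABLE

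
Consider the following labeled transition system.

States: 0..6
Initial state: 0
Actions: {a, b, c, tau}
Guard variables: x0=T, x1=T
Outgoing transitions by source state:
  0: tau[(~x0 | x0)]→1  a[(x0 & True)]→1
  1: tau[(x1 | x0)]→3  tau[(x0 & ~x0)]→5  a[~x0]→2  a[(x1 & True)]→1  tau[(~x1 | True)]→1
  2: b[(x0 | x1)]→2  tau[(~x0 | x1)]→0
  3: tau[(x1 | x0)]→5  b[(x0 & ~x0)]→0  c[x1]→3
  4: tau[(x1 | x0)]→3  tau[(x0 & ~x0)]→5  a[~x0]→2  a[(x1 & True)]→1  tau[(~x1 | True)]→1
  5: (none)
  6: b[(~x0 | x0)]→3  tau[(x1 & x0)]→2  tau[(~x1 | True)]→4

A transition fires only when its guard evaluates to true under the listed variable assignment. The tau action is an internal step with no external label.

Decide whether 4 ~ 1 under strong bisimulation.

Bisimulation quotient by refinement:
  π0 = {{0,1,2,3,4,5,6}}
  π1 = {{0,1,4},{2,6},{3},{5}}
  π2 = {{0},{1,4},{2},{3},{5},{6}}
Fixed point at round 3; 6 class(es).
4∈{1,4}, 1∈{1,4}

Answer: BISIMILAR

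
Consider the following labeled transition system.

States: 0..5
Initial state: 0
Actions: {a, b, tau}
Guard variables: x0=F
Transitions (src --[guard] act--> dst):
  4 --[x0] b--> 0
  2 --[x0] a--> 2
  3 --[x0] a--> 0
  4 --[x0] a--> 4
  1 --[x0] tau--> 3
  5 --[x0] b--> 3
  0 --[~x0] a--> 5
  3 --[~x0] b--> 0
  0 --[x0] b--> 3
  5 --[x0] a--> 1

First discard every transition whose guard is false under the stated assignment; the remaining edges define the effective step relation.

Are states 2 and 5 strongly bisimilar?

Bisimulation quotient by refinement:
  P[0] = {{0,1,2,3,4,5}}
  P[1] = {{0},{1,2,4,5},{3}}
Fixed point at round 2; 3 class(es).
[2]={1,2,4,5}  [5]={1,2,4,5}

Answer: BISIMILAR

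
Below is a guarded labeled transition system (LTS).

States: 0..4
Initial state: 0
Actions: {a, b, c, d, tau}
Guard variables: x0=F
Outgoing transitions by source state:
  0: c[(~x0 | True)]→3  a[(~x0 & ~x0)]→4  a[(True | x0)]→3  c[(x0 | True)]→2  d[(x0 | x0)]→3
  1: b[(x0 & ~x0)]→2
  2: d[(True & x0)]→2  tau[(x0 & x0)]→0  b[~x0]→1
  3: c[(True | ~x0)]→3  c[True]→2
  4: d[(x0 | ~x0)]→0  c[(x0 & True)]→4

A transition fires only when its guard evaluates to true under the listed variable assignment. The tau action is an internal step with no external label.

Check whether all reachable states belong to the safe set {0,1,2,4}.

Answer: INVARIANT VIOLATED at state 3

Analysis:
Allowed set {0,1,2,4}
Reachable = {0,1,2,3,4}
  0: ✓
  1: ✓
  2: ✓
  3: VIOLATES
  4: ✓
witness against invariant: c → 3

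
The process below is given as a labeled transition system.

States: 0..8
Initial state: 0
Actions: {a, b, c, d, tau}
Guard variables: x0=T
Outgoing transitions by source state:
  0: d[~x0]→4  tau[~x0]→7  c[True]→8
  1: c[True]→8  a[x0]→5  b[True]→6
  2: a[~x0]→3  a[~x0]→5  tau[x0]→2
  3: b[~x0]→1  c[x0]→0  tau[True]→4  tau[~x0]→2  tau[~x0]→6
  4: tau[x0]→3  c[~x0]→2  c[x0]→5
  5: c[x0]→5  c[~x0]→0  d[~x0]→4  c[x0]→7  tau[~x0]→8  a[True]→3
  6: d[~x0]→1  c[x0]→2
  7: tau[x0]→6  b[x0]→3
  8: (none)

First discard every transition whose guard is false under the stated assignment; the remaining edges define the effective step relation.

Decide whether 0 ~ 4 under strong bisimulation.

Answer: NOT BISIMILAR

Trace:
Refine partition for ~:
  P[0] = {{0,1,2,3,4,5,6,7,8}}
  P[1] = {{0,6},{1},{2},{3,4},{5},{7},{8}}
  P[2] = {{0},{1},{2},{3},{4},{5},{6},{7},{8}}
9 equivalence class(es) (converged in 3)
[0]={0}  [4]={4}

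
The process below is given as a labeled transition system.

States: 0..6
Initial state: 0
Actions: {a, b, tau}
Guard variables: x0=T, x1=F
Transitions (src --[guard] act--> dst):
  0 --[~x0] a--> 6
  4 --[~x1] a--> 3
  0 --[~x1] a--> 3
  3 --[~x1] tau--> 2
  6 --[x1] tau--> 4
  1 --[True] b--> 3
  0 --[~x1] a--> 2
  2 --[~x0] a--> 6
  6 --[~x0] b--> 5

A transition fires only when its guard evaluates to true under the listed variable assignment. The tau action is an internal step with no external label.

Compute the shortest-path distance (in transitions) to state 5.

BFS to 5:
  depth 0: {0}
  depth 1: {2,3}
5 never appears.

Answer: UNREACHABLE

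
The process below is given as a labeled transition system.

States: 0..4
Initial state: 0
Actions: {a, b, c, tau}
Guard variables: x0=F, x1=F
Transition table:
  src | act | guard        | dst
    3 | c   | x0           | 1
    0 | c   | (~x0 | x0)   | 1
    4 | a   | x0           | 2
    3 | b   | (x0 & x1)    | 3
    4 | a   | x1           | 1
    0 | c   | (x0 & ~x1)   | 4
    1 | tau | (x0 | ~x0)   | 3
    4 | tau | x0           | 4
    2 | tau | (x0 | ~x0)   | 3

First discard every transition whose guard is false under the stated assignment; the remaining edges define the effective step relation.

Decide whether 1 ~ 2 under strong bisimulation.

Compute ~ classes (split until stable):
  round 0: {{0,1,2,3,4}}
  round 1: {{0},{1,2},{3,4}}
stable after 2 split(s): 3 block(s)
class of 1: {1,2}; class of 2: {1,2}

Answer: BISIMILAR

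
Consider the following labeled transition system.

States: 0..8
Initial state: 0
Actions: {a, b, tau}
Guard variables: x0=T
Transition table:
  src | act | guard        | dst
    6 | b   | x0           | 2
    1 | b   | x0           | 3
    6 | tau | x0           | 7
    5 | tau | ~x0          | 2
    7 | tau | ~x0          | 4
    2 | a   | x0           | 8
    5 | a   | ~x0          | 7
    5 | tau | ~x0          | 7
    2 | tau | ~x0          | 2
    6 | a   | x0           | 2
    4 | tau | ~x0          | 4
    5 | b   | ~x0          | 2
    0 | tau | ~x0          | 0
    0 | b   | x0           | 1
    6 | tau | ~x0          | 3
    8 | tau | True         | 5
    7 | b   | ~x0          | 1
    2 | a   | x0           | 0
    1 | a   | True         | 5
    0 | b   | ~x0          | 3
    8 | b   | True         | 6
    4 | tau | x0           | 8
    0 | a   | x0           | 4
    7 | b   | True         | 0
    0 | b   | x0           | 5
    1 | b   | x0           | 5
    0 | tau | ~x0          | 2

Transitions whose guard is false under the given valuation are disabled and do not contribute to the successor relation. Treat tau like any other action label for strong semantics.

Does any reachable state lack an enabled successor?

Answer: DEADLOCK at state 3

Analysis:
Reachable = {0,1,2,3,4,5,6,7,8}
  0: a→4  b→1  b→5  [3 exit(s)]
  1: a→5  b→3  b→5  [3 exit(s)]
  2: a→0  a→8  [2 exit(s)]
  3: ∅  [no exit]
  4: tau→8  [1 exit(s)]
  5: ∅  [no exit]
  6: a→2  b→2  tau→7  [3 exit(s)]
  7: b→0  [1 exit(s)]
  8: b→6  tau→5  [2 exit(s)]
trace reaching 3: b·b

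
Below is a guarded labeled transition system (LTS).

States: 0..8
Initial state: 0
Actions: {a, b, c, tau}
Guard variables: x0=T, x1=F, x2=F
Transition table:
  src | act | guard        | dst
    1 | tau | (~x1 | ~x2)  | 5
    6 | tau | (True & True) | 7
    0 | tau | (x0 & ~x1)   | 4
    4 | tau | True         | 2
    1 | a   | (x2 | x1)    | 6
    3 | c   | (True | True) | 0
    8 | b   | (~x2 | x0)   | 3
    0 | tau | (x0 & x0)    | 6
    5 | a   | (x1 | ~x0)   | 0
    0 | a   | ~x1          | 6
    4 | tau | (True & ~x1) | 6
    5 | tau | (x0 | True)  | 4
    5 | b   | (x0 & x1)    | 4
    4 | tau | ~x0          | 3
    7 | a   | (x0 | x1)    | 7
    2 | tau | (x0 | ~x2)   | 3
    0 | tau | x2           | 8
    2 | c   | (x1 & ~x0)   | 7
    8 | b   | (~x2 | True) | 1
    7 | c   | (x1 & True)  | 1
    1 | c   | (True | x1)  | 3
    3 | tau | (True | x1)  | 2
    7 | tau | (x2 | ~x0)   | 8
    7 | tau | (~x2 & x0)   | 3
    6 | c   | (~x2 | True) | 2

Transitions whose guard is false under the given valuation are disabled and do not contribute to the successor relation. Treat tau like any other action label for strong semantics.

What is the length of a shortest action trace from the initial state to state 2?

Answer: 2

Trace:
BFS to 2:
  depth 0: {0}
  depth 1: {4,6}
  depth 2: {2,7}
2 enters at depth 2; path a·c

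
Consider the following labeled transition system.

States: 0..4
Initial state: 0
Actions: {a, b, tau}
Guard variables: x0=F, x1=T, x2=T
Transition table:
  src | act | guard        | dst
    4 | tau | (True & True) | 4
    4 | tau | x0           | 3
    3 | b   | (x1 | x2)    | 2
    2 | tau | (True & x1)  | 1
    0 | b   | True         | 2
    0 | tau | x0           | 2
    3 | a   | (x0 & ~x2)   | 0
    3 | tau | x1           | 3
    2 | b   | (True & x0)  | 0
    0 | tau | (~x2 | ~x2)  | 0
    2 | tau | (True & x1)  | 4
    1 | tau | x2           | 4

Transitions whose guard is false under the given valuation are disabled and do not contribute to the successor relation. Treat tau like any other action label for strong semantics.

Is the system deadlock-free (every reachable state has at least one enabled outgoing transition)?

Answer: DEADLOCK-FREE

Analysis:
R = {0,1,2,4}
  0: b→2  [1 out]
  1: tau→4  [1 out]
  2: tau→1  tau→4  [2 out]
  4: tau→4  [1 out]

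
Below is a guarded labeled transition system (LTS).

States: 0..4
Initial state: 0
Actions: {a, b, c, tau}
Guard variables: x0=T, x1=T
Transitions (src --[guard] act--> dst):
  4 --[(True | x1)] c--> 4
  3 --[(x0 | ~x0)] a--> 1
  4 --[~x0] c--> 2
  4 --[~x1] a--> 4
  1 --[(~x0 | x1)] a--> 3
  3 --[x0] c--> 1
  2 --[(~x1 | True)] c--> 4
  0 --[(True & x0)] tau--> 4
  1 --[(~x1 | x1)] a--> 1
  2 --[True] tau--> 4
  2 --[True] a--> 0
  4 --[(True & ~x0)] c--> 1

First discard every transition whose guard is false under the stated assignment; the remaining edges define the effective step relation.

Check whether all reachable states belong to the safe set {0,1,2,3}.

Allowed set {0,1,2,3}
Reachable = {0,4}
  0: ok
  4: ✗ unsafe
counterexample path to 4: tau

Answer: INVARIANT VIOLATED at state 4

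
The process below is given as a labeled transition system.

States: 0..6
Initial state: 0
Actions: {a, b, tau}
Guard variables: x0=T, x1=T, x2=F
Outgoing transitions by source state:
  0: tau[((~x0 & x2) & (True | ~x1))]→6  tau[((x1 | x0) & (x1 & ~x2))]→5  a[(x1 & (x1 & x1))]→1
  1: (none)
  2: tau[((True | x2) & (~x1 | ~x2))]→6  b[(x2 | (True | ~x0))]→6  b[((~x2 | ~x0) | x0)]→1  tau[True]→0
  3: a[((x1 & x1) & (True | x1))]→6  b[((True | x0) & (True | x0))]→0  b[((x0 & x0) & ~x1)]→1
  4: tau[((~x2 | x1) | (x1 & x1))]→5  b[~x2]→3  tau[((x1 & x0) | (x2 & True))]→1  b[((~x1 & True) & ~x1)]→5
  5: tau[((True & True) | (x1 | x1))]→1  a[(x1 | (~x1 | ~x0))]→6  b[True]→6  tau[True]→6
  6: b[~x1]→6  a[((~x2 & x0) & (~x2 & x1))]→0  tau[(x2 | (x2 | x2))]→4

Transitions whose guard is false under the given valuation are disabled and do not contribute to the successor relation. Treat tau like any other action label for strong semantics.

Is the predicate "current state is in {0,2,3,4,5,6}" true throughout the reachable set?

Answer: INVARIANT VIOLATED at state 1

Trace:
Safe = {0,2,3,4,5,6}
Reachable = {0,1,5,6}
  0: ok
  1: VIOLATES
  5: ok
  6: ok
counterexample path to 1: a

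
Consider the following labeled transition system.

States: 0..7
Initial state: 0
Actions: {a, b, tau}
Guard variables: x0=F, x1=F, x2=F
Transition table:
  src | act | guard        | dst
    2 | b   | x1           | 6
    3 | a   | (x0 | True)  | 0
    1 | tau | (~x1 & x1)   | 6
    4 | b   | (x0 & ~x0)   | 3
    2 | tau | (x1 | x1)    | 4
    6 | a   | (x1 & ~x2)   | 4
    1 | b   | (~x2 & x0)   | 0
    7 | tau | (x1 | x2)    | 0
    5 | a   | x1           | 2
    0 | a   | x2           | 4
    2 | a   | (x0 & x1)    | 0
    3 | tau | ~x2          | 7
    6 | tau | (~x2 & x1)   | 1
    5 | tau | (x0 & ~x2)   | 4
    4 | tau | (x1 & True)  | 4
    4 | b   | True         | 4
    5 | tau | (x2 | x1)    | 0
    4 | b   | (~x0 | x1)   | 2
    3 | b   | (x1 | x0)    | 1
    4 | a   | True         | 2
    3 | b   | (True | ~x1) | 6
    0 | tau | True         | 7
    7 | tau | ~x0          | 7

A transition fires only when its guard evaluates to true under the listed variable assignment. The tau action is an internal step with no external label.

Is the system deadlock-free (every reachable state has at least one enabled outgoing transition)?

R = {0,7}
  0: tau→7  [1 out]
  7: tau→7  [1 out]

Answer: DEADLOCK-FREE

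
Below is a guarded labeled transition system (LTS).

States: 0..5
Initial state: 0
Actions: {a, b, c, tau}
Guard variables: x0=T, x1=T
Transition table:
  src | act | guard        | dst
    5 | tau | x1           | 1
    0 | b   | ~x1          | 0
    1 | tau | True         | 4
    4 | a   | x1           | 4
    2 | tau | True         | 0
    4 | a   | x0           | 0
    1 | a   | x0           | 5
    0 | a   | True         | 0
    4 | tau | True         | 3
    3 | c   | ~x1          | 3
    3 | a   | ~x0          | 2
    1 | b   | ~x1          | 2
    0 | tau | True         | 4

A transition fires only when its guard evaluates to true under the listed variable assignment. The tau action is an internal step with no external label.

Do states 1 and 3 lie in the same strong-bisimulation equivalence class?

Refine partition for ~:
  π0 = {{0,1,2,3,4,5}}
  π1 = {{0,1,4},{2,5},{3}}
  π2 = {{0},{1},{2,5},{3},{4}}
  π3 = {{0},{1},{2},{3},{4},{5}}
6 equivalence class(es) (converged in 4)
class of 1: {1}; class of 3: {3}

Answer: NOT BISIMILAR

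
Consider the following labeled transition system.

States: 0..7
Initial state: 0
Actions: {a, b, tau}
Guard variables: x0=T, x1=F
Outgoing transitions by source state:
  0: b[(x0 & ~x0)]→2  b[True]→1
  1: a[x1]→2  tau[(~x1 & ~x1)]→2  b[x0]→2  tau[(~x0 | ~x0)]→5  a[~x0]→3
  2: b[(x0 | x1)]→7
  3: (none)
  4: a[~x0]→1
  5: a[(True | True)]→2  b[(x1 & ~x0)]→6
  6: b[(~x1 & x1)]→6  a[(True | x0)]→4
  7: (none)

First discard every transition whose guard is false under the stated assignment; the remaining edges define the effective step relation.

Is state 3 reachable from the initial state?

Answer: UNREACHABLE

Analysis:
After dropping false guards: 6 live edges.
L0 = {0}
L1 = {1}  total {0,1}
L2 = {2}  total {0,1,2}
L3 = {7}  total {0,1,2,7}
Reachable = {0,1,2,7}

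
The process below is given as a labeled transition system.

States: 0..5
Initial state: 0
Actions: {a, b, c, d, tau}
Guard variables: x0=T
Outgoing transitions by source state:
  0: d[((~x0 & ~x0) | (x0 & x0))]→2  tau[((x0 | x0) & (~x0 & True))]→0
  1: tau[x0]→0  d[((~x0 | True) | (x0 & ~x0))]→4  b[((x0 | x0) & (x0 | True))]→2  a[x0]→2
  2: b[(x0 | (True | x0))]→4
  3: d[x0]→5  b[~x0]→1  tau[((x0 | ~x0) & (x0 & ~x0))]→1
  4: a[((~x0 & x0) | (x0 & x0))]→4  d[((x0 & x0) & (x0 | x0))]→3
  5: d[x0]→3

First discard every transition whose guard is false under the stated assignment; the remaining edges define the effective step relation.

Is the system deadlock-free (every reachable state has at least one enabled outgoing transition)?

Reachable = {0,2,3,4,5}
  0: d→2  [deg 1]
  2: b→4  [deg 1]
  3: d→5  [deg 1]
  4: a→4  d→3  [deg 2]
  5: d→3  [deg 1]

Answer: DEADLOCK-FREE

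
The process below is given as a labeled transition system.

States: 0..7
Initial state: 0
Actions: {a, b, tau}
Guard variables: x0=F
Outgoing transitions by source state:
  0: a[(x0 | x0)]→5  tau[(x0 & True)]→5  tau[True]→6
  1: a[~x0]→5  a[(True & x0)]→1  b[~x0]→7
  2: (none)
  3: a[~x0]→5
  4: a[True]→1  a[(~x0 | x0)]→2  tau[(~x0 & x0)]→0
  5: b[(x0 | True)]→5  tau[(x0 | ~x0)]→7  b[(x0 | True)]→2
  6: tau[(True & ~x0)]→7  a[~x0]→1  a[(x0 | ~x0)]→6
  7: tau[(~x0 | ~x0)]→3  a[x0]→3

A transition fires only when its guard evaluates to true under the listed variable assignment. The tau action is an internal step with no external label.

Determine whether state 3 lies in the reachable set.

Answer: REACHABLE

Analysis:
13 transition(s) survive guard evaluation.
Layer 0: {0}
Layer 1: {6}  cumulative {0,6}
Layer 2: {1,7}  cumulative {0,1,6,7}
Layer 3: {3,5}  cumulative {0,1,3,5,6,7}
Layer 4: {2}  cumulative {0,1,2,3,5,6,7}
R = {0,1,2,3,5,6,7}
witness 3: tau·tau·tau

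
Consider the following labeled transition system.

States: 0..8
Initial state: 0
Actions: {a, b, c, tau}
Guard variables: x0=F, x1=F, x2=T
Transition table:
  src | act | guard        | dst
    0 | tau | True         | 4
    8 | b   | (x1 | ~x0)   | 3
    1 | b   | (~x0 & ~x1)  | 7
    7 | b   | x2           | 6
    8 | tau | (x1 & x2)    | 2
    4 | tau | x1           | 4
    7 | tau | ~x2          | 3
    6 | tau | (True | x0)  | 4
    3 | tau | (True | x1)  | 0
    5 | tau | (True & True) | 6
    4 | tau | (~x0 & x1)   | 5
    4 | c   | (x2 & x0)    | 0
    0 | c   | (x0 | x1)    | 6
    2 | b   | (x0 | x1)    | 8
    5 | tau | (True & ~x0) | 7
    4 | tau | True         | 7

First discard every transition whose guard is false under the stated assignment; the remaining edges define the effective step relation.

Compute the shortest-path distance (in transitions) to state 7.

Layered search for 7:
  depth 0: {0}
  depth 1: {4}
  depth 2: {7}
7 enters at depth 2; path tau·tau

Answer: 2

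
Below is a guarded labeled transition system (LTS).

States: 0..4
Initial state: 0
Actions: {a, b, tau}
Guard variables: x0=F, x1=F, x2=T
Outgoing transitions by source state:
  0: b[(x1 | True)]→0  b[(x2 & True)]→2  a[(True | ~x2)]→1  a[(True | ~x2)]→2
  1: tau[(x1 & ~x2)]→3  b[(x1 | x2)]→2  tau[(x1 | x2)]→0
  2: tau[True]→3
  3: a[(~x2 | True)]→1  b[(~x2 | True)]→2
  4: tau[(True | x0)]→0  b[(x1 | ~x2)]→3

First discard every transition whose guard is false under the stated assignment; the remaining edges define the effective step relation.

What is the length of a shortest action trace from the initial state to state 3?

Answer: 2

Analysis:
BFS to 3:
  depth 0: {0}
  depth 1: {1,2}
  depth 2: {3}
3 enters at depth 2; path a·tau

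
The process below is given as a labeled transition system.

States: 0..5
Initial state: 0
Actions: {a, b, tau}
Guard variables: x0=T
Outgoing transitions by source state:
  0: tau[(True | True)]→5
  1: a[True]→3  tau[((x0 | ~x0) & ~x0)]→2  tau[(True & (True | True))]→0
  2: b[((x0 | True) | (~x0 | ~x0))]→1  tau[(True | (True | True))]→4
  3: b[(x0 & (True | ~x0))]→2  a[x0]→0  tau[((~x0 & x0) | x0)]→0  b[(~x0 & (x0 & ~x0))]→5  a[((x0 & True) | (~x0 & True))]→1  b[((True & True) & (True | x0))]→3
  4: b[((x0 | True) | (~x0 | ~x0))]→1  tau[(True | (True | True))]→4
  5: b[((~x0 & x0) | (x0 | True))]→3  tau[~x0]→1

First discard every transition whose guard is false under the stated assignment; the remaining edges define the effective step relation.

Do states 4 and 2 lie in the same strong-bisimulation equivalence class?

Answer: BISIMILAR

Trace:
Compute ~ classes (split until stable):
  round 0: {{0,1,2,3,4,5}}
  round 1: {{0},{1},{2,4},{3},{5}}
stable after 2 split(s): 5 block(s)
4∈{2,4}, 2∈{2,4}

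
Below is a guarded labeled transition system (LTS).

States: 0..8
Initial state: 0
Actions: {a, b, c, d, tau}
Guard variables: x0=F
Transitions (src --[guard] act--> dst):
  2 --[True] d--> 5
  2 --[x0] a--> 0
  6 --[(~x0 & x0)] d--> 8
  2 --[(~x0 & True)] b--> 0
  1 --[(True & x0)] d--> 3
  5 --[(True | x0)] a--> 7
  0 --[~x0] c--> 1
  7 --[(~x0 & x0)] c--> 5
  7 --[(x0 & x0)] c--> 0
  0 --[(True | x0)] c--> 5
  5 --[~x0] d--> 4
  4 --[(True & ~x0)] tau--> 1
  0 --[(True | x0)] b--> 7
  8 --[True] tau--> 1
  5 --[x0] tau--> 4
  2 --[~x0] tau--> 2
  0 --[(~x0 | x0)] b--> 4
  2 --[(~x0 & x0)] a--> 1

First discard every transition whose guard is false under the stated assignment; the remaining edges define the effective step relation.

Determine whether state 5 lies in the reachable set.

Answer: REACHABLE

Analysis:
After dropping false guards: 11 live edges.
depth 0: {0}
depth 1: {1,4,5,7}  total {0,1,4,5,7}
R = {0,1,4,5,7}
Path to 5: c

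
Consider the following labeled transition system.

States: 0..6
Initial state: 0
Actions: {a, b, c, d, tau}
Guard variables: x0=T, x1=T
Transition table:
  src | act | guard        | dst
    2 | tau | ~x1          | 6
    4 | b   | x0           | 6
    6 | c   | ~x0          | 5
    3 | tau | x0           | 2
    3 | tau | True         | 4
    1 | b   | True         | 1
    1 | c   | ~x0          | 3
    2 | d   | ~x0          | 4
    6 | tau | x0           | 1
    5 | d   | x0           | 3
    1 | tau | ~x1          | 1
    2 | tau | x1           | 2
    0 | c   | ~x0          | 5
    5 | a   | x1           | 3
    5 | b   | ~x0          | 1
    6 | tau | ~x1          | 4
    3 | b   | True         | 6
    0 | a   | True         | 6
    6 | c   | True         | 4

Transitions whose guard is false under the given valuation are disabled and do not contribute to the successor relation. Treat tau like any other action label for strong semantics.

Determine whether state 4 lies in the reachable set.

After dropping false guards: 11 live edges.
L0 = {0}
L1 = {6}  total {0,6}
L2 = {1,4}  total {0,1,4,6}
Reach set: {0,1,4,6}
witness 4: a·c

Answer: REACHABLE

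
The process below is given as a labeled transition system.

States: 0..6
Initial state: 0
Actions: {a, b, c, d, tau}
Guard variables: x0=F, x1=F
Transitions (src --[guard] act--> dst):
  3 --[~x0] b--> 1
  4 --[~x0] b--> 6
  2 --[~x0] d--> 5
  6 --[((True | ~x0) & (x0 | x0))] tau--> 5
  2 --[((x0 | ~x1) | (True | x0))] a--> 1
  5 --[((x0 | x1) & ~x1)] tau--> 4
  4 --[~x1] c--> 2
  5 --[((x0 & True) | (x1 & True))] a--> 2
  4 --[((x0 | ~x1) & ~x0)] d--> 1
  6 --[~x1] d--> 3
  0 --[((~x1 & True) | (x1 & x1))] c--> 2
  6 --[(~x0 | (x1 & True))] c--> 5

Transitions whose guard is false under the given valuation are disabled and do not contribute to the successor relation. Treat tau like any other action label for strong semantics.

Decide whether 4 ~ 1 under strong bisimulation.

Refine partition for ~:
  π0 = {{0,1,2,3,4,5,6}}
  π1 = {{0},{1,5},{2},{3},{4},{6}}
6 equivalence class(es) (converged in 2)
4∈{4}, 1∈{1,5}

Answer: NOT BISIMILAR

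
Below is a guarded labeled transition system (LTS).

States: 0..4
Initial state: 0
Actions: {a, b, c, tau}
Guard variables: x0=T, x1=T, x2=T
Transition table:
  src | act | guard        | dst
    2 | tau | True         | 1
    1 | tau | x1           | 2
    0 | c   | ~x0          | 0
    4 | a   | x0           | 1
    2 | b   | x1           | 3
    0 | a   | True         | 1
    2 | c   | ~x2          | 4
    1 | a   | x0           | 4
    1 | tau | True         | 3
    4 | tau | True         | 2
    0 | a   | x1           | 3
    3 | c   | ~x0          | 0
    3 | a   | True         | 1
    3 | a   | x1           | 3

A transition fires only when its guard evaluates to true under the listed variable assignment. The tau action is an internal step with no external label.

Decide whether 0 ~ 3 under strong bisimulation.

Refine partition for ~:
  P[0] = {{0,1,2,3,4}}
  P[1] = {{0,3},{1,4},{2}}
  P[2] = {{0,3},{1},{2},{4}}
4 equivalence class(es) (converged in 3)
class of 0: {0,3}; class of 3: {0,3}

Answer: BISIMILAR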